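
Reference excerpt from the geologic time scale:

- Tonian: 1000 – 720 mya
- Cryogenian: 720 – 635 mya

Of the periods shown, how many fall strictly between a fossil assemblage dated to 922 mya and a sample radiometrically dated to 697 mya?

0

Checking each listed span, none has both start < 922 Ma and end > 697 Ma — every period straddles one of the two dates or lies outside them — so the count is 0.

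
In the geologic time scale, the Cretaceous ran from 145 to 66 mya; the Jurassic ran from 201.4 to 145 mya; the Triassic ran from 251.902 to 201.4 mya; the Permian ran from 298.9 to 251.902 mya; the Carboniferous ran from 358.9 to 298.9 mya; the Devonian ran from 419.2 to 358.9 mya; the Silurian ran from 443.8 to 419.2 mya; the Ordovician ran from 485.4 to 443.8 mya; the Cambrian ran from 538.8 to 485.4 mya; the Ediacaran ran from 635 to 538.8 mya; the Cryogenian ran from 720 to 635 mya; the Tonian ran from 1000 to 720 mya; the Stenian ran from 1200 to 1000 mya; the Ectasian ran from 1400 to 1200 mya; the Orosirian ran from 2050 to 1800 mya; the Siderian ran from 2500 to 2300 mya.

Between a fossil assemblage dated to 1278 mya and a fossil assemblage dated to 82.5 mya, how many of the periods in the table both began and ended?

1278 Ma sits inside the Ectasian (1400–1200) and 82.5 Ma inside the Cretaceous (145–66); neither of those is wholly between the two dates.
The listed periods lying completely between them are Stenian, Tonian, Cryogenian, Ediacaran, Cambrian, Ordovician, Silurian, Devonian, Carboniferous, Permian, Triassic, Jurassic — 12 in all.

12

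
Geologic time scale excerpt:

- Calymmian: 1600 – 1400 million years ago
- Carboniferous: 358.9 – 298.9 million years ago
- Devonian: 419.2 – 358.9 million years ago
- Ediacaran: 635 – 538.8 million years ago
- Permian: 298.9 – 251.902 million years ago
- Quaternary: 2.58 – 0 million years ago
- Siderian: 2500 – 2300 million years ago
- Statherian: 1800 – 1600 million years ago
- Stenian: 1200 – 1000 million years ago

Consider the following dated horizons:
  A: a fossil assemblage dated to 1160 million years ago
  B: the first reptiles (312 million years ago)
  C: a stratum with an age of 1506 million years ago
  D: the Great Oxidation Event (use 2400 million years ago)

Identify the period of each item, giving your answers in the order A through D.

Match each age against the start–end ranges in the excerpt: A = 1160 Ma → Stenian (1200–1000); B = 312 Ma → Carboniferous (358.9–298.9); C = 1506 Ma → Calymmian (1600–1400); D = 2400 Ma → Siderian (2500–2300).

A — Stenian; B — Carboniferous; C — Calymmian; D — Siderian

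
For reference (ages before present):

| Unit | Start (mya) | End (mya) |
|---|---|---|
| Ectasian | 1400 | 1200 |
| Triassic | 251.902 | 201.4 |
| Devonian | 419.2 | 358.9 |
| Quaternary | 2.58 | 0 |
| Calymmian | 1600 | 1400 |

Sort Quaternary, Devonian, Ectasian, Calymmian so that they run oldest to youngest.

Calymmian, Ectasian, Devonian, Quaternary

The oldest of these is Calymmian (starts 1600 Ma) and the youngest is Quaternary (ends 0 Ma).
In between, by decreasing start age: Ectasian (1400), Devonian (419.2).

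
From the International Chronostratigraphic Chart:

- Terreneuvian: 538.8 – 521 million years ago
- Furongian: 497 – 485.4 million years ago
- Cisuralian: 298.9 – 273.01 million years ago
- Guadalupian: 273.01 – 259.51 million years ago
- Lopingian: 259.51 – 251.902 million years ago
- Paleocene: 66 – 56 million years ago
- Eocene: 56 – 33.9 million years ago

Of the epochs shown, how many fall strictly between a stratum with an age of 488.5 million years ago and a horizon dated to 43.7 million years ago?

4

The older date is 488.5 Ma and the younger is 43.7 Ma.
Epochs with start < 488.5 and end > 43.7 Ma: Cisuralian (298.9–273.01), Guadalupian (273.01–259.51), Lopingian (259.51–251.902), Paleocene (66–56).
That is 4 complete epochs.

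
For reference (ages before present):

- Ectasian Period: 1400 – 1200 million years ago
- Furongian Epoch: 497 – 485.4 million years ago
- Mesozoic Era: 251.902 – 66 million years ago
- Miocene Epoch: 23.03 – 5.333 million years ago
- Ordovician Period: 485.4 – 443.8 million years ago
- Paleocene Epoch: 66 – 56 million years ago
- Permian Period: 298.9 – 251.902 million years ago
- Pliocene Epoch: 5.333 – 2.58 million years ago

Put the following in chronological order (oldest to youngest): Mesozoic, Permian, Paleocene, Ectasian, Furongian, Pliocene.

Ectasian → Furongian → Permian → Mesozoic → Paleocene → Pliocene

The oldest of these is Ectasian (starts 1400 Ma) and the youngest is Pliocene (ends 2.58 Ma).
In between, by decreasing start age: Furongian (497), Permian (298.9), Mesozoic (251.902), Paleocene (66).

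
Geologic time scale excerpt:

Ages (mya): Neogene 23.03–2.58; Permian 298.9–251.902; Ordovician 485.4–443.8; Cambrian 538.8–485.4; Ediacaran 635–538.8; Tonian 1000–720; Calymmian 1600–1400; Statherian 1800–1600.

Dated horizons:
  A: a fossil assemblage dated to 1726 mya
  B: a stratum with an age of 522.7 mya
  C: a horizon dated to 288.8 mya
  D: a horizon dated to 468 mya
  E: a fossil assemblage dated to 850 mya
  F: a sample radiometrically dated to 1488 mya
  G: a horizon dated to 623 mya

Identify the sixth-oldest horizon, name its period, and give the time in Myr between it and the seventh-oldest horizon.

Larger Ma means older, so oldest first: A 1726 > F 1488 > E 850 > G 623 > B 522.7 > D 468 > C 288.8.
Counting 6 along gives D (468 Ma); the excerpt puts that inside the Ordovician, 485.4–443.8 Ma.
Next in line is C (288.8 Ma), and 468 − 288.8 = 179.2 Myr.

D, in the Ordovician; 179.2 million years to C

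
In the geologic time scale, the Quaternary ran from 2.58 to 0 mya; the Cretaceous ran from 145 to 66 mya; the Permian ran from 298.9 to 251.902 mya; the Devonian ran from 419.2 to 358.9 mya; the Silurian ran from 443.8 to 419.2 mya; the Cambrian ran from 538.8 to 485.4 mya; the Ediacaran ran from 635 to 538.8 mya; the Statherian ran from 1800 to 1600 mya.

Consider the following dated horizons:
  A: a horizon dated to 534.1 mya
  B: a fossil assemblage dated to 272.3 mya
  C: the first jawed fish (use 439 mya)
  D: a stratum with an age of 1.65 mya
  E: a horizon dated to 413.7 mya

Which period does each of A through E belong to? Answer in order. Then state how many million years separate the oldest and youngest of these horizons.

A: 534.1 Ma lies in 538.8–485.4 Ma, so Cambrian.
B: 272.3 Ma lies in 298.9–251.902 Ma, so Permian.
C: 439 Ma lies in 443.8–419.2 Ma, so Silurian.
D: 1.65 Ma lies in 2.58–0 Ma, so Quaternary.
E: 413.7 Ma lies in 419.2–358.9 Ma, so Devonian.
Oldest = 534.1 Ma, youngest = 1.65 Ma → span 532.45 Myr.

A — Cambrian; B — Permian; C — Silurian; D — Quaternary; E — Devonian; span 532.45 million years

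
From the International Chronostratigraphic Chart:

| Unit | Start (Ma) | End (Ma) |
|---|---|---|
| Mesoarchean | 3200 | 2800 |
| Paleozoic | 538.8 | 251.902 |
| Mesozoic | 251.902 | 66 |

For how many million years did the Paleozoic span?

538.8 − 251.902 = 286.898 million years.

286.898 million years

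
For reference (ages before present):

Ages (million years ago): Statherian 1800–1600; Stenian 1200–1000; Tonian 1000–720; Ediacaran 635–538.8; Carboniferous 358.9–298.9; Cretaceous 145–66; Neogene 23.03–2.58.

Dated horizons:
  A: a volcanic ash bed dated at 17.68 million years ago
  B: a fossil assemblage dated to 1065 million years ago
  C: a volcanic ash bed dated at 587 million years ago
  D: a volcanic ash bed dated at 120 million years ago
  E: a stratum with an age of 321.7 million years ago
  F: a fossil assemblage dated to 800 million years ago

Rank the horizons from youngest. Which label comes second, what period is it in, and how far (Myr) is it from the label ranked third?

D, in the Cretaceous; 201.7 million years to E

Smaller Ma means younger, so youngest first: A 17.68 < D 120 < E 321.7 < C 587 < F 800 < B 1065.
Counting 2 along gives D (120 Ma); the excerpt puts that inside the Cretaceous, 145–66 Ma.
Next in line is E (321.7 Ma), and 321.7 − 120 = 201.7 Myr.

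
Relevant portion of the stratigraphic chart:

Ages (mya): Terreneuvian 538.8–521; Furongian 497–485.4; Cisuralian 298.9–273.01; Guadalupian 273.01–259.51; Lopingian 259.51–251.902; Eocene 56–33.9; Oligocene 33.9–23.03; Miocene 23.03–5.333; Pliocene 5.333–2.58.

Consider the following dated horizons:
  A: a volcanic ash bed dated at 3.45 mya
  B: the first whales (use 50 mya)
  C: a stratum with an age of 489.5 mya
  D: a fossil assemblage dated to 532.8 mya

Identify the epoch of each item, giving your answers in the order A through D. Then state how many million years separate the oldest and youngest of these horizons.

A — Pliocene; B — Eocene; C — Furongian; D — Terreneuvian; span 529.35 million years

A: 3.45 Ma lies in 5.333–2.58 Ma, so Pliocene.
B: 50 Ma lies in 56–33.9 Ma, so Eocene.
C: 489.5 Ma lies in 497–485.4 Ma, so Furongian.
D: 532.8 Ma lies in 538.8–521 Ma, so Terreneuvian.
Oldest = 532.8 Ma, youngest = 3.45 Ma → span 529.35 Myr.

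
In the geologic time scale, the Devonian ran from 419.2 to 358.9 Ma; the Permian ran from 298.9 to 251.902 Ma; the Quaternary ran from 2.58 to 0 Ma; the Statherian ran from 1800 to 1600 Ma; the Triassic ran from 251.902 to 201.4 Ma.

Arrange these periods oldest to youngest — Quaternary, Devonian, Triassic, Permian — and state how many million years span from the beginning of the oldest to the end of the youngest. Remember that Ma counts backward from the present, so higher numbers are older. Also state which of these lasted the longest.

Devonian, Permian, Triassic, Quaternary; total span 419.2 Myr; longest is Devonian

From the excerpt: Quaternary 2.58–0; Devonian 419.2–358.9; Triassic 251.902–201.4; Permian 298.9–251.902 (Ma).
Larger Ma is earlier, so the oldest is Devonian and the youngest is Quaternary; oldest to youngest: Devonian, Permian, Triassic, Quaternary.
Oldest start 419.2 minus youngest end 0 gives 419.2 Myr overall.
Individual lengths (start − end): Triassic 50.502; Permian 46.998; Devonian 60.3; Quaternary 2.58. The largest is Devonian at 60.3 Myr.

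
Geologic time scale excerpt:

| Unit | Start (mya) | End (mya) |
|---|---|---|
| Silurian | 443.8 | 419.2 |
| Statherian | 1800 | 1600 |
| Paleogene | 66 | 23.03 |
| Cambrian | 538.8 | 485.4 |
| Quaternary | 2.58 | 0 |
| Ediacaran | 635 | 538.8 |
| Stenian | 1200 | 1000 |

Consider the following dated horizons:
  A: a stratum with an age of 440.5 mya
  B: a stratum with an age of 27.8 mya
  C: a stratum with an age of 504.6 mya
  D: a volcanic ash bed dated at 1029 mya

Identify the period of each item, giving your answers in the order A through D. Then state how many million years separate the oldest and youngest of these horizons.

A — Silurian; B — Paleogene; C — Cambrian; D — Stenian; span 1001.2 million years

Match each age against the start–end ranges in the excerpt: A = 440.5 Ma → Silurian (443.8–419.2); B = 27.8 Ma → Paleogene (66–23.03); C = 504.6 Ma → Cambrian (538.8–485.4); D = 1029 Ma → Stenian (1200–1000).
The largest age is 1029 Ma and the smallest is 27.8 Ma; their difference is 1001.2 Myr.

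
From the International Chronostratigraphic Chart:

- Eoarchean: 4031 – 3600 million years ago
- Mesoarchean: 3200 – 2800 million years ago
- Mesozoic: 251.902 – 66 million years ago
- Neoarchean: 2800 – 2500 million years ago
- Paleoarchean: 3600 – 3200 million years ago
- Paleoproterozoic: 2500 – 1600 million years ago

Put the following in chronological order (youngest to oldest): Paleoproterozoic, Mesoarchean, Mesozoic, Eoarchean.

Sorting by start age (ascending Ma, since larger Ma = older): Mesozoic start 251.902, Paleoproterozoic start 2500, Mesoarchean start 3200, Eoarchean start 4031.

Mesozoic, Paleoproterozoic, Mesoarchean, Eoarchean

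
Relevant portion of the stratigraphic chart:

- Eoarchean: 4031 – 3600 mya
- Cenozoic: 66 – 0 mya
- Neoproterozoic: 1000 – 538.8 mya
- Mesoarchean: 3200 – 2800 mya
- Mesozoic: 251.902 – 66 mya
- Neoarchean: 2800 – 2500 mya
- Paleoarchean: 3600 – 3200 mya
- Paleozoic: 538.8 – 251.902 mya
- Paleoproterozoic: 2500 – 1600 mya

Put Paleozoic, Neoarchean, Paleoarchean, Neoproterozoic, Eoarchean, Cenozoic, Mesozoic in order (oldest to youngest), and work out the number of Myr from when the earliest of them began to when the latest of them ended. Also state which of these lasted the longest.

Eoarchean, Paleoarchean, Neoarchean, Neoproterozoic, Paleozoic, Mesozoic, Cenozoic; total span 4031 Myr; longest is Neoproterozoic

Start ages (Ma): Eoarchean 4031, Paleoarchean 3600, Neoarchean 2800, Neoproterozoic 1000, Paleozoic 538.8, Mesozoic 251.902, Cenozoic 66.
Ordered oldest to youngest: Eoarchean, Paleoarchean, Neoarchean, Neoproterozoic, Paleozoic, Mesozoic, Cenozoic.
Span = 4031 − 0 = 4031 Myr.
Durations: Paleozoic 286.898, Paleoarchean 400, Neoproterozoic 461.2, Mesozoic 185.902, Cenozoic 66, Eoarchean 431, Neoarchean 300 → longest is Neoproterozoic (461.2 Myr).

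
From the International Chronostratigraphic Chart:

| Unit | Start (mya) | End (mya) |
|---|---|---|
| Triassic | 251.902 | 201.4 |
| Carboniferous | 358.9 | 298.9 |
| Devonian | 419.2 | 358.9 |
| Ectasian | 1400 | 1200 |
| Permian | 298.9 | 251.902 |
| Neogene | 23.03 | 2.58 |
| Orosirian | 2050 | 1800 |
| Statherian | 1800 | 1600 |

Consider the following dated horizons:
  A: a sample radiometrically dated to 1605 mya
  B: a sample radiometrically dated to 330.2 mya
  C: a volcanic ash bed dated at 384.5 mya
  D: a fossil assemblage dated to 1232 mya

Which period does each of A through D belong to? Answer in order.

A — Statherian; B — Carboniferous; C — Devonian; D — Ectasian

A: 1605 Ma lies in 1800–1600 Ma, so Statherian.
B: 330.2 Ma lies in 358.9–298.9 Ma, so Carboniferous.
C: 384.5 Ma lies in 419.2–358.9 Ma, so Devonian.
D: 1232 Ma lies in 1400–1200 Ma, so Ectasian.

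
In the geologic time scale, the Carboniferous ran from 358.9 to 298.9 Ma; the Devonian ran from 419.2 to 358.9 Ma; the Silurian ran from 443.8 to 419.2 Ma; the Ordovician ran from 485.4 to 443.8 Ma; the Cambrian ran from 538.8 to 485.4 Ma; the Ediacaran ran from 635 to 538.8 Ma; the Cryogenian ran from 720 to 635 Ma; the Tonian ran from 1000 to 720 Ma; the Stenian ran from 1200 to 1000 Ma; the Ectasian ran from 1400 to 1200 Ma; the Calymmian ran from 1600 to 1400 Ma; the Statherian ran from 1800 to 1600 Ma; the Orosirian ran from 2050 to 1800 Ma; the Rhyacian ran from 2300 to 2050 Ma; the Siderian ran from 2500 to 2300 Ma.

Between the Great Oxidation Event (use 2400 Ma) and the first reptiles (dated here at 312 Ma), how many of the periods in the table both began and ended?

13

The older date is 2400 Ma and the younger is 312 Ma.
Periods with start < 2400 and end > 312 Ma: Rhyacian (2300–2050), Orosirian (2050–1800), Statherian (1800–1600), Calymmian (1600–1400), Ectasian (1400–1200), Stenian (1200–1000), Tonian (1000–720), Cryogenian (720–635), Ediacaran (635–538.8), Cambrian (538.8–485.4), Ordovician (485.4–443.8), Silurian (443.8–419.2), Devonian (419.2–358.9).
That is 13 complete periods.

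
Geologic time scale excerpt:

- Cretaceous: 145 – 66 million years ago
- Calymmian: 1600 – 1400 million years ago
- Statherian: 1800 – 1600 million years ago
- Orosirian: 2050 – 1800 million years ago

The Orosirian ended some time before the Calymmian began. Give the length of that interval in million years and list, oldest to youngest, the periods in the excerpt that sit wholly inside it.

200 million years; Statherian

The Orosirian closes at 1800 Ma and the Calymmian opens at 1600 Ma, so the interval is 1800 − 1600 = 200 Myr.
A period fits inside if it starts at or after 1800 Ma and ends at or before 1600 Ma; oldest first that gives Statherian.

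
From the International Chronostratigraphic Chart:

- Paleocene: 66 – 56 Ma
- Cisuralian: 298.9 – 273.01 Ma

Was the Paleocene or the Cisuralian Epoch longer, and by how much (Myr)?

Cisuralian, by 15.89 million years

Paleocene: 66 − 56 = 10 Myr.
Cisuralian: 298.9 − 273.01 = 25.89 Myr.
Difference: 25.89 − 10 = 15.89 Myr, so the Cisuralian was longer.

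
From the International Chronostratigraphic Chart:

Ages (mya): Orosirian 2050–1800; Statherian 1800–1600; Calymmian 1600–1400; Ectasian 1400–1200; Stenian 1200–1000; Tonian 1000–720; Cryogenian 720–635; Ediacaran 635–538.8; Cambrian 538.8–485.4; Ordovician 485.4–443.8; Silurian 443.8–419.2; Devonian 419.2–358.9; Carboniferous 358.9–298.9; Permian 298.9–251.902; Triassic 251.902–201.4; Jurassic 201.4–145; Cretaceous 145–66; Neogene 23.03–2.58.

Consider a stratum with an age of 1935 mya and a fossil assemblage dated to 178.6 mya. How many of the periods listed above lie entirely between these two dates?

1935 Ma sits inside the Orosirian (2050–1800) and 178.6 Ma inside the Jurassic (201.4–145); neither of those is wholly between the two dates.
The listed periods lying completely between them are Statherian, Calymmian, Ectasian, Stenian, Tonian, Cryogenian, Ediacaran, Cambrian, Ordovician, Silurian, Devonian, Carboniferous, Permian, Triassic — 14 in all.

14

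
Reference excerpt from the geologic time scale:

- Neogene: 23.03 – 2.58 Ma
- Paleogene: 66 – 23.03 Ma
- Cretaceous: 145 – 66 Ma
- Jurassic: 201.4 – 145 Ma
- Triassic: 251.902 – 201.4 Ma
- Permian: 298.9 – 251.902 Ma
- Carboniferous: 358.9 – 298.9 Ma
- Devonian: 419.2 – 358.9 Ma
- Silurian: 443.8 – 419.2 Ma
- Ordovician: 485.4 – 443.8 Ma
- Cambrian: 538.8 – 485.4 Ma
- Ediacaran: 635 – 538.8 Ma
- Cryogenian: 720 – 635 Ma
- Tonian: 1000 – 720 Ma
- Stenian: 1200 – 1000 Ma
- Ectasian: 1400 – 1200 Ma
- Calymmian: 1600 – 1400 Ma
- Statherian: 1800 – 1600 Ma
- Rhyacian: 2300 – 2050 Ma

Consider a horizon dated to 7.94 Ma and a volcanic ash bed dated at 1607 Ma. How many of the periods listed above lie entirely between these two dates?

The older date is 1607 Ma and the younger is 7.94 Ma.
Periods with start < 1607 and end > 7.94 Ma: Calymmian (1600–1400), Ectasian (1400–1200), Stenian (1200–1000), Tonian (1000–720), Cryogenian (720–635), Ediacaran (635–538.8), Cambrian (538.8–485.4), Ordovician (485.4–443.8), Silurian (443.8–419.2), Devonian (419.2–358.9), Carboniferous (358.9–298.9), Permian (298.9–251.902), Triassic (251.902–201.4), Jurassic (201.4–145), Cretaceous (145–66), Paleogene (66–23.03).
That is 16 complete periods.

16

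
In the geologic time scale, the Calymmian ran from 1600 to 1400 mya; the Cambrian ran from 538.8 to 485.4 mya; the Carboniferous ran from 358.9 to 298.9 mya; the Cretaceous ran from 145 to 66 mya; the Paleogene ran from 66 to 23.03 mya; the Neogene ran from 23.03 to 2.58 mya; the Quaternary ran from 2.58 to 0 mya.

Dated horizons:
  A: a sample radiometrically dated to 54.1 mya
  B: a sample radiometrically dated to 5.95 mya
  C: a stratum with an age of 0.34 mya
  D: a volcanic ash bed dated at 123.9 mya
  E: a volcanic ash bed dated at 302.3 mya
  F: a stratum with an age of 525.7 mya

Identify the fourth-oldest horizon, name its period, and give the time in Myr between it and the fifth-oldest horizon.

A, in the Paleogene; 48.15 million years to B

Larger Ma means older, so oldest first: F 525.7 > E 302.3 > D 123.9 > A 54.1 > B 5.95 > C 0.34.
Counting 4 along gives A (54.1 Ma); the excerpt puts that inside the Paleogene, 66–23.03 Ma.
Next in line is B (5.95 Ma), and 54.1 − 5.95 = 48.15 Myr.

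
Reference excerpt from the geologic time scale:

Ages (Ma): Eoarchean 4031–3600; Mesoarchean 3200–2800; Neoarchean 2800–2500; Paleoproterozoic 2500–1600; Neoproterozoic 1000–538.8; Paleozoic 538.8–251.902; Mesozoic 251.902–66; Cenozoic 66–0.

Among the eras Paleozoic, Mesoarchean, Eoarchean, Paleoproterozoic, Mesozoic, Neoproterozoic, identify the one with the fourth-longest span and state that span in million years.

Mesoarchean, 400 million years

Start − end for each: Paleozoic 538.8 − 251.902 = 286.898; Mesoarchean 3200 − 2800 = 400; Eoarchean 4031 − 3600 = 431; Paleoproterozoic 2500 − 1600 = 900; Mesozoic 251.902 − 66 = 185.902; Neoproterozoic 1000 − 538.8 = 461.2.
Ranking these from longest: Paleoproterozoic > Neoproterozoic > Eoarchean > Mesoarchean > Paleozoic > Mesozoic.
Position 4 in that ranking is Mesoarchean, which lasted 400 Myr.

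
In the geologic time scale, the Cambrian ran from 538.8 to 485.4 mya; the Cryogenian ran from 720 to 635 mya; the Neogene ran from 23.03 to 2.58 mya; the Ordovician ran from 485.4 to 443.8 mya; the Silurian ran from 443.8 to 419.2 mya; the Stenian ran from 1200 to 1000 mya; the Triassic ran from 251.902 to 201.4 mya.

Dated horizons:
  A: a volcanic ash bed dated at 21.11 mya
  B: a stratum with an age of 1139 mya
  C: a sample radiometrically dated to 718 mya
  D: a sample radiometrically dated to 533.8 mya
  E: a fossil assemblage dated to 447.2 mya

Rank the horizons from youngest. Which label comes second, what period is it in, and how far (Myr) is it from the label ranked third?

E, in the Ordovician; 86.6 million years to D

Sorted youngest-first by Ma: A (21.11), E (447.2), D (533.8), C (718), B (1139).
The second youngest is E at 447.2 Ma, which lies in 485.4–443.8 Ma: the Ordovician.
The third youngest is D at 533.8 Ma; separation = |447.2 − 533.8| = 86.6 Myr.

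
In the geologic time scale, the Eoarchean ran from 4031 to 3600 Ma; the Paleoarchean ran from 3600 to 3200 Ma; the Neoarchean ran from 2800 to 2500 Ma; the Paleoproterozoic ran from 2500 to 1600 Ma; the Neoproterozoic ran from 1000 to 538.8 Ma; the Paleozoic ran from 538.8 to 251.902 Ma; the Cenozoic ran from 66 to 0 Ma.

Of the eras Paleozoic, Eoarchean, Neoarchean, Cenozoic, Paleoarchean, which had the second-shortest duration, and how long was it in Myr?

Start − end for each: Paleozoic 538.8 − 251.902 = 286.898; Eoarchean 4031 − 3600 = 431; Neoarchean 2800 − 2500 = 300; Cenozoic 66 − 0 = 66; Paleoarchean 3600 − 3200 = 400.
Ranking these from shortest: Cenozoic < Paleozoic < Neoarchean < Paleoarchean < Eoarchean.
Position 2 in that ranking is Paleozoic, which lasted 286.898 Myr.

Paleozoic, 286.898 million years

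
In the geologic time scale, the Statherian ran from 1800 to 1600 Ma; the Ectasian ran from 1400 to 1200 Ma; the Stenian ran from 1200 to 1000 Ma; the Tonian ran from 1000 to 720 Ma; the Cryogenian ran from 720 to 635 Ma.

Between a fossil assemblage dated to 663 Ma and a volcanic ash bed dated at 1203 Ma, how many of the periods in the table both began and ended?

2

1203 Ma sits inside the Ectasian (1400–1200) and 663 Ma inside the Cryogenian (720–635); neither of those is wholly between the two dates.
The listed periods lying completely between them are Stenian, Tonian — 2 in all.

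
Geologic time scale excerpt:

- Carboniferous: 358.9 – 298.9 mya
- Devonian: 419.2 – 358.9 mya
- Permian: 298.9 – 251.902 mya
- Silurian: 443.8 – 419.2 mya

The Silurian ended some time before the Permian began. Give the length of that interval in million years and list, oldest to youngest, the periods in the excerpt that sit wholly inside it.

120.3 million years; Devonian, Carboniferous

End of Silurian = 419.2 Ma; start of Permian = 298.9 Ma.
Gap = 419.2 − 298.9 = 120.3 Myr.
Periods wholly inside 419.2–298.9 Ma: Devonian (419.2–358.9), Carboniferous (358.9–298.9).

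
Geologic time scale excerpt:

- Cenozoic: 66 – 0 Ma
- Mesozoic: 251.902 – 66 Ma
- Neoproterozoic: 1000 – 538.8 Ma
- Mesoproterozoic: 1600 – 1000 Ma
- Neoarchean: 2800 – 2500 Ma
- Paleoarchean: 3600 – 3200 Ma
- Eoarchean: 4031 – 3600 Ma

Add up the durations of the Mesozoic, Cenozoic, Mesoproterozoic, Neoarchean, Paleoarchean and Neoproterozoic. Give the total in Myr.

2013.102 million years

Each duration: Mesozoic = 185.902; Cenozoic = 66; Mesoproterozoic = 600; Neoarchean = 300; Paleoarchean = 400; Neoproterozoic = 461.2.
Sum: 185.902 + 66 + 600 + 300 + 400 + 461.2 = 2013.102 Myr.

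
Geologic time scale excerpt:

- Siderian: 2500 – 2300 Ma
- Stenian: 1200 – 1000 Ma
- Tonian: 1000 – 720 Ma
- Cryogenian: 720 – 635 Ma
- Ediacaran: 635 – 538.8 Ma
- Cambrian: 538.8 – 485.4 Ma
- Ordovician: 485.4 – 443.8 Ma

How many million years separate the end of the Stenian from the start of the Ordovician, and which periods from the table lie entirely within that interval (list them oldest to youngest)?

514.6 million years; Tonian, Cryogenian, Ediacaran, Cambrian

The Stenian closes at 1000 Ma and the Ordovician opens at 485.4 Ma, so the interval is 1000 − 485.4 = 514.6 Myr.
A period fits inside if it starts at or after 1000 Ma and ends at or before 485.4 Ma; oldest first that gives Tonian, Cryogenian, Ediacaran, Cambrian.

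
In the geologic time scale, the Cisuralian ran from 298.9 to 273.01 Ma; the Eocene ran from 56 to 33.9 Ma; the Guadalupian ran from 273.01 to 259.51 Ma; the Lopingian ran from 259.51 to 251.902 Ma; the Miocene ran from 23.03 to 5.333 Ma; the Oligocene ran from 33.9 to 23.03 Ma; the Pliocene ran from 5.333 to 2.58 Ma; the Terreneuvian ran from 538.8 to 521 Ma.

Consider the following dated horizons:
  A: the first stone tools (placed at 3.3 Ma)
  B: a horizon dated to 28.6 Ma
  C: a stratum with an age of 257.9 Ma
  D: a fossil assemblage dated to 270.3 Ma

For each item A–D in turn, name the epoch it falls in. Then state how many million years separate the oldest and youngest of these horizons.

A: 3.3 Ma lies in 5.333–2.58 Ma, so Pliocene.
B: 28.6 Ma lies in 33.9–23.03 Ma, so Oligocene.
C: 257.9 Ma lies in 259.51–251.902 Ma, so Lopingian.
D: 270.3 Ma lies in 273.01–259.51 Ma, so Guadalupian.
Oldest = 270.3 Ma, youngest = 3.3 Ma → span 267 Myr.

A — Pliocene; B — Oligocene; C — Lopingian; D — Guadalupian; span 267 million years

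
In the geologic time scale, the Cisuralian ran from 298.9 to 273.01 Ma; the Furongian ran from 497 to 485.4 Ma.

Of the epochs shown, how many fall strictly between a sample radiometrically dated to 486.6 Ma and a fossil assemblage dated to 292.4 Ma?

0

The older date is 486.6 Ma and the younger is 292.4 Ma.
No epoch both begins after 486.6 Ma and ends before 292.4 Ma, so the count is 0.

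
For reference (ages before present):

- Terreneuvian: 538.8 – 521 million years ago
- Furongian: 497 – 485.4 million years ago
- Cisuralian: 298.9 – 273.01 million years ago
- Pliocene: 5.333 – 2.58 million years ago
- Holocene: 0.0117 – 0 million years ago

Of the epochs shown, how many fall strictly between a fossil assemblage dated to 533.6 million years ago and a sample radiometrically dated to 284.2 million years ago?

1

The older date is 533.6 Ma and the younger is 284.2 Ma.
Epochs with start < 533.6 and end > 284.2 Ma: Furongian (497–485.4).
That is 1 complete epoch.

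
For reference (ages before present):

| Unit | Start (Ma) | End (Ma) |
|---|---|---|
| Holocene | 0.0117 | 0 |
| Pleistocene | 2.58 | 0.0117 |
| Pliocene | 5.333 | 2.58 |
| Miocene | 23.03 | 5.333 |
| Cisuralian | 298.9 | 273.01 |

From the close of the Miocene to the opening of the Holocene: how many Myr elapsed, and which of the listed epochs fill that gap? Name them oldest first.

End of Miocene = 5.333 Ma; start of Holocene = 0.0117 Ma.
Gap = 5.333 − 0.0117 = 5.3213 Myr.
Epochs wholly inside 5.333–0.0117 Ma: Pliocene (5.333–2.58), Pleistocene (2.58–0.0117).

5.3213 million years; Pliocene, Pleistocene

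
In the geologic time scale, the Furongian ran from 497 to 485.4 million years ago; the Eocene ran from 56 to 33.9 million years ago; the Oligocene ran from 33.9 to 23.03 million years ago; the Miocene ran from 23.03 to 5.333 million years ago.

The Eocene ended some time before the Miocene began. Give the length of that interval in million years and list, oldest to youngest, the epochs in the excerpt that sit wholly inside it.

End of Eocene = 33.9 Ma; start of Miocene = 23.03 Ma.
Gap = 33.9 − 23.03 = 10.87 Myr.
Epochs wholly inside 33.9–23.03 Ma: Oligocene (33.9–23.03).

10.87 million years; Oligocene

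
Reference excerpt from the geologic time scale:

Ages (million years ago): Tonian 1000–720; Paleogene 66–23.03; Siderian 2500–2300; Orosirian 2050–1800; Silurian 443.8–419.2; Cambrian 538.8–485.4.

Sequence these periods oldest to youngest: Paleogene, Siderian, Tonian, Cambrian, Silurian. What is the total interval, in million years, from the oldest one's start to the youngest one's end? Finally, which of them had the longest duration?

Siderian, Tonian, Cambrian, Silurian, Paleogene; total span 2476.97 Myr; longest is Tonian

From the excerpt: Paleogene 66–23.03; Siderian 2500–2300; Tonian 1000–720; Cambrian 538.8–485.4; Silurian 443.8–419.2 (Ma).
Larger Ma is earlier, so the oldest is Siderian and the youngest is Paleogene; oldest to youngest: Siderian, Tonian, Cambrian, Silurian, Paleogene.
Oldest start 2500 minus youngest end 23.03 gives 2476.97 Myr overall.
Individual lengths (start − end): Cambrian 53.4; Tonian 280; Paleogene 42.97; Siderian 200; Silurian 24.6. The largest is Tonian at 280 Myr.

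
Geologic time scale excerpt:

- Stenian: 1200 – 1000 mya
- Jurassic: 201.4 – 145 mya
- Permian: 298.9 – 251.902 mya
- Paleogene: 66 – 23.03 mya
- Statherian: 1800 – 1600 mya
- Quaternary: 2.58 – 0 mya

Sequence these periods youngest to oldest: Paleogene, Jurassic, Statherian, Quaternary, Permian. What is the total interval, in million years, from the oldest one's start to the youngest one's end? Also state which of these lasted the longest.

From the excerpt: Paleogene 66–23.03; Jurassic 201.4–145; Statherian 1800–1600; Quaternary 2.58–0; Permian 298.9–251.902 (Ma).
Larger Ma is earlier, so the oldest is Statherian and the youngest is Quaternary; youngest to oldest: Quaternary, Paleogene, Jurassic, Permian, Statherian.
Oldest start 1800 minus youngest end 0 gives 1800 Myr overall.
Individual lengths (start − end): Statherian 200; Jurassic 56.4; Paleogene 42.97; Permian 46.998; Quaternary 2.58. The largest is Statherian at 200 Myr.

Quaternary → Paleogene → Jurassic → Permian → Statherian; total span 1800 Myr; longest is Statherian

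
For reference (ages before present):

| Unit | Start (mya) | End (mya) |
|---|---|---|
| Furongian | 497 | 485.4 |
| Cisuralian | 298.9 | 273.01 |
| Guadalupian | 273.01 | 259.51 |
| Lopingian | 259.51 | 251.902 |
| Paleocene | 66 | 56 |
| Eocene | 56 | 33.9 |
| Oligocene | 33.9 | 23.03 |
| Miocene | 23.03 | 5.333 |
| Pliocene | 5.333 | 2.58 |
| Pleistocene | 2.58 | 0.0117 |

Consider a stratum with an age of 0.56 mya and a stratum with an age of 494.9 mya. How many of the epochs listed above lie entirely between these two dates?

8

The older date is 494.9 Ma and the younger is 0.56 Ma.
Epochs with start < 494.9 and end > 0.56 Ma: Cisuralian (298.9–273.01), Guadalupian (273.01–259.51), Lopingian (259.51–251.902), Paleocene (66–56), Eocene (56–33.9), Oligocene (33.9–23.03), Miocene (23.03–5.333), Pliocene (5.333–2.58).
That is 8 complete epochs.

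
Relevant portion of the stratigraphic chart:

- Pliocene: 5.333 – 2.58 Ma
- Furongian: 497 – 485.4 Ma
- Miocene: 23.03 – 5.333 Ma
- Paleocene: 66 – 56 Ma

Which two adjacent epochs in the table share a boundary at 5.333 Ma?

The Miocene ends at 5.333 Ma and the Pliocene begins at 5.333 Ma, so they share that boundary.

Miocene and Pliocene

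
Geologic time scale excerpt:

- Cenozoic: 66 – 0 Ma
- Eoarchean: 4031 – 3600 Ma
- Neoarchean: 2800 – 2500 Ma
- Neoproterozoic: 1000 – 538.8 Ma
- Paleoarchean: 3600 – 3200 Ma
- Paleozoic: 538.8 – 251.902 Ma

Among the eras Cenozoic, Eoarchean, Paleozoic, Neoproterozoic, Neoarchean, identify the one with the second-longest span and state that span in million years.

Durations: Cenozoic 66; Eoarchean 431; Paleozoic 286.898; Neoproterozoic 461.2; Neoarchean 300 Myr.
Sorted longest-first: Neoproterozoic (461.2), Eoarchean (431), Neoarchean (300), Paleozoic (286.898), Cenozoic (66).
The second longest is Eoarchean at 431 Myr.

Eoarchean, 431 million years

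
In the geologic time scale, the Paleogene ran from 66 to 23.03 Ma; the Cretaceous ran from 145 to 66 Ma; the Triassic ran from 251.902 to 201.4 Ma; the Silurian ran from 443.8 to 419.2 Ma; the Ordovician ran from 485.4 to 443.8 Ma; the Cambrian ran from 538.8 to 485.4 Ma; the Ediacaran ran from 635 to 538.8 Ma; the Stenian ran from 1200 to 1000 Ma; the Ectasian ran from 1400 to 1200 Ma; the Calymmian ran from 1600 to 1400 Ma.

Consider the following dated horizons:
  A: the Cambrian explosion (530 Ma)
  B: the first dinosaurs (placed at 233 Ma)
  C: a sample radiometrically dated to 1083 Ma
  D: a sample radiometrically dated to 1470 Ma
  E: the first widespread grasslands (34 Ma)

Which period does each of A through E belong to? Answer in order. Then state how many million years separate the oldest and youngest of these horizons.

A: 530 Ma lies in 538.8–485.4 Ma, so Cambrian.
B: 233 Ma lies in 251.902–201.4 Ma, so Triassic.
C: 1083 Ma lies in 1200–1000 Ma, so Stenian.
D: 1470 Ma lies in 1600–1400 Ma, so Calymmian.
E: 34 Ma lies in 66–23.03 Ma, so Paleogene.
Oldest = 1470 Ma, youngest = 34 Ma → span 1436 Myr.

A — Cambrian; B — Triassic; C — Stenian; D — Calymmian; E — Paleogene; span 1436 million years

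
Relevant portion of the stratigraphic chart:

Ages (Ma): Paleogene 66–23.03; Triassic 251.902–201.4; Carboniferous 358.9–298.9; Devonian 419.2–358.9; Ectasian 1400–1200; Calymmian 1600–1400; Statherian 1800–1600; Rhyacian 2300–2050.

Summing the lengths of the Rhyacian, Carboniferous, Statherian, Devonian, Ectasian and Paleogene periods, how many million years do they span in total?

Each duration: Rhyacian = 250; Carboniferous = 60; Statherian = 200; Devonian = 60.3; Ectasian = 200; Paleogene = 42.97.
Sum: 250 + 60 + 200 + 60.3 + 200 + 42.97 = 813.27 Myr.

813.27 million years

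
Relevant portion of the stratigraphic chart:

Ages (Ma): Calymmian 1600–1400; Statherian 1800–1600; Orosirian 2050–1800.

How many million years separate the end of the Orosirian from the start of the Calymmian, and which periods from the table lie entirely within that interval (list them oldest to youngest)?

End of Orosirian = 1800 Ma; start of Calymmian = 1600 Ma.
Gap = 1800 − 1600 = 200 Myr.
Periods wholly inside 1800–1600 Ma: Statherian (1800–1600).

200 million years; Statherian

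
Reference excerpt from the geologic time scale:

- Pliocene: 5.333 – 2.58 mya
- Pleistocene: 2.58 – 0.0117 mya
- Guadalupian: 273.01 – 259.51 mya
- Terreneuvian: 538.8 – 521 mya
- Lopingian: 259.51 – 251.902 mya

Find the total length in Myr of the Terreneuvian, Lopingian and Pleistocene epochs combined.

27.9763 million years

Duration is start − end for each: (538.8 − 521) + (259.51 − 251.902) + (2.58 − 0.0117).
That is 17.8 + 7.608 + 2.5683, which totals 27.9763 million years.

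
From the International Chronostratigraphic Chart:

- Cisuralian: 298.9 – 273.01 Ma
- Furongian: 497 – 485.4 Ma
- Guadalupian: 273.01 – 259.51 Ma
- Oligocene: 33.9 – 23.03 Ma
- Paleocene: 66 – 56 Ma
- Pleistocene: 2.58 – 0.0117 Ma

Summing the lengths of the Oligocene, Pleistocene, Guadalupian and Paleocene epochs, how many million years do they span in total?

36.9383 million years

Duration is start − end for each: (33.9 − 23.03) + (2.58 − 0.0117) + (273.01 − 259.51) + (66 − 56).
That is 10.87 + 2.5683 + 13.5 + 10, which totals 36.9383 million years.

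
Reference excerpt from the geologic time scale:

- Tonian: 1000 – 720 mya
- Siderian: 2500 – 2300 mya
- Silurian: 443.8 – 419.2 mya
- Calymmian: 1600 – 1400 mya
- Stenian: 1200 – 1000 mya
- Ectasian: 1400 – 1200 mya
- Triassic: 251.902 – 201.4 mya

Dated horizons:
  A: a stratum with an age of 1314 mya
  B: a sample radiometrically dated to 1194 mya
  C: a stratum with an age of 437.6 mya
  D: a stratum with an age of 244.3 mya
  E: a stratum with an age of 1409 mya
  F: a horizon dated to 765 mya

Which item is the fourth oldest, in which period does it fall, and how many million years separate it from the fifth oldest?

Sorted oldest-first by Ma: E (1409), A (1314), B (1194), F (765), C (437.6), D (244.3).
The fourth oldest is F at 765 Ma, which lies in 1000–720 Ma: the Tonian.
The fifth oldest is C at 437.6 Ma; separation = |765 − 437.6| = 327.4 Myr.

F, in the Tonian; 327.4 million years to C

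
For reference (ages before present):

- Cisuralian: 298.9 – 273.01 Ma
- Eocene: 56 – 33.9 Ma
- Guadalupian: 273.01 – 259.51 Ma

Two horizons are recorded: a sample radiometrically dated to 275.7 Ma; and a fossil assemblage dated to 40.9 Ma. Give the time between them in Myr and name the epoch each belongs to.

Elapsed time: 275.7 − 40.9 = 234.8 Myr.
275.7 Ma lies within 298.9–273.01 Ma: Cisuralian.
40.9 Ma lies within 56–33.9 Ma: Eocene.

234.8 million years apart; the first in the Cisuralian, the second in the Eocene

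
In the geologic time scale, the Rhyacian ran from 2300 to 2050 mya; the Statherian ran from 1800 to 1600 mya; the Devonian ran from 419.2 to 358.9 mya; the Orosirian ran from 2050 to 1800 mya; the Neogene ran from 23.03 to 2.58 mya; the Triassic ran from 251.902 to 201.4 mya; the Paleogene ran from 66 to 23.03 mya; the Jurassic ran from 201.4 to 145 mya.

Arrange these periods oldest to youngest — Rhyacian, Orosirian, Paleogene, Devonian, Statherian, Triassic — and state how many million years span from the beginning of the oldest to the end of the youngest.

Rhyacian → Orosirian → Statherian → Devonian → Triassic → Paleogene; total span 2276.97 Myr

From the excerpt: Rhyacian 2300–2050; Orosirian 2050–1800; Paleogene 66–23.03; Devonian 419.2–358.9; Statherian 1800–1600; Triassic 251.902–201.4 (Ma).
Larger Ma is earlier, so the oldest is Rhyacian and the youngest is Paleogene; oldest to youngest: Rhyacian, Orosirian, Statherian, Devonian, Triassic, Paleogene.
Oldest start 2300 minus youngest end 23.03 gives 2276.97 Myr overall.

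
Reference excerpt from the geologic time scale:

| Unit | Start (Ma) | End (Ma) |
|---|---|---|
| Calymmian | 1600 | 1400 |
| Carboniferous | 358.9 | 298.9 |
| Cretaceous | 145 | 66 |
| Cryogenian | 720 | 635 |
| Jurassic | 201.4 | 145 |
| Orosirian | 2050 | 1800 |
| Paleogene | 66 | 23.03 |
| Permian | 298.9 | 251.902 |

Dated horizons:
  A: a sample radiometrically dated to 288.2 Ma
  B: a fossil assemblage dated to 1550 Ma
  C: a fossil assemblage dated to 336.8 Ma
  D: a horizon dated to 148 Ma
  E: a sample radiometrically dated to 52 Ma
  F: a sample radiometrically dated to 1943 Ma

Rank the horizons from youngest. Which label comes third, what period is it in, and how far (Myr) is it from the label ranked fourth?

A, in the Permian; 48.6 million years to C

Smaller Ma means younger, so youngest first: E 52 < D 148 < A 288.2 < C 336.8 < B 1550 < F 1943.
Counting 3 along gives A (288.2 Ma); the excerpt puts that inside the Permian, 298.9–251.902 Ma.
Next in line is C (336.8 Ma), and 336.8 − 288.2 = 48.6 Myr.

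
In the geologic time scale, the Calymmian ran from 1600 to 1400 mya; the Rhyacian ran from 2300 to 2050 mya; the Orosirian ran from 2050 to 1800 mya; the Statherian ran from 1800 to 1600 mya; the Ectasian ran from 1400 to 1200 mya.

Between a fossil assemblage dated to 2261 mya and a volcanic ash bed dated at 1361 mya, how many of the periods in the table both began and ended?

The older date is 2261 Ma and the younger is 1361 Ma.
Periods with start < 2261 and end > 1361 Ma: Orosirian (2050–1800), Statherian (1800–1600), Calymmian (1600–1400).
That is 3 complete periods.

3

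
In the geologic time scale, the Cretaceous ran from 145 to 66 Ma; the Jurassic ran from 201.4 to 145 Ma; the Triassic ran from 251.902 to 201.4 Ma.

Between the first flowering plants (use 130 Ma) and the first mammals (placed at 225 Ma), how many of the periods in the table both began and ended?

1

225 Ma sits inside the Triassic (251.902–201.4) and 130 Ma inside the Cretaceous (145–66); neither of those is wholly between the two dates.
The listed periods lying completely between them are Jurassic — 1 in all.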